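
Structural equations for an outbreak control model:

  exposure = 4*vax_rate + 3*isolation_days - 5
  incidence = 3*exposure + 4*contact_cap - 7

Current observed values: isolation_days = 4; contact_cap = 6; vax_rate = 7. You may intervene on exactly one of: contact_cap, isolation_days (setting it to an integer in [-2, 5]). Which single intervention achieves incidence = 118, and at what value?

Intervening on contact_cap: with other inputs at their observed values, incidence = 4*contact_cap + 98. Solving for 118 gives contact_cap = 5, within [-2, 5].
Intervening on isolation_days: incidence = 9*isolation_days + 86. Reaching 118 requires isolation_days = 32/9, not an integer.

set contact_cap = 5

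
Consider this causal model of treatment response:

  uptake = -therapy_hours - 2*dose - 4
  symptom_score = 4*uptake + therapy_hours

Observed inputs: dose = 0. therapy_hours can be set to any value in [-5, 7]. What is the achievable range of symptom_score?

-37 to -1

Substituting into the uptake equation gives uptake = -therapy_hours - 4.
Substituting into the symptom_score equation gives symptom_score = -3*therapy_hours - 16.
Linear in therapy_hours, so extremes are at the endpoints: therapy_hours = -5 gives symptom_score = -1; therapy_hours = 7 gives symptom_score = -37.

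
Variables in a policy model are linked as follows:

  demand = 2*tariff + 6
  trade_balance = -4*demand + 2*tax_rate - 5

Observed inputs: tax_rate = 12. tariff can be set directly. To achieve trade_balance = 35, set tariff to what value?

Substituting into the trade_balance equation gives trade_balance = -8*tariff - 5.
Solve -8*tariff - 5 = 35: tariff = (35 + 5) / -8 = -5.

tariff = -5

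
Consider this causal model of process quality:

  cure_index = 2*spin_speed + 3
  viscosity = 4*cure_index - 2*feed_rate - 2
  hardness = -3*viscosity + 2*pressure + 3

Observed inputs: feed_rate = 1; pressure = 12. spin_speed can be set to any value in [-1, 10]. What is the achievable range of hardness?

Substituting into the viscosity equation gives viscosity = 8*spin_speed + 8.
So hardness = -24*spin_speed + 3.
Linear in spin_speed, so extremes are at the endpoints: spin_speed = -1 gives hardness = 27; spin_speed = 10 gives hardness = -237.

-237 to 27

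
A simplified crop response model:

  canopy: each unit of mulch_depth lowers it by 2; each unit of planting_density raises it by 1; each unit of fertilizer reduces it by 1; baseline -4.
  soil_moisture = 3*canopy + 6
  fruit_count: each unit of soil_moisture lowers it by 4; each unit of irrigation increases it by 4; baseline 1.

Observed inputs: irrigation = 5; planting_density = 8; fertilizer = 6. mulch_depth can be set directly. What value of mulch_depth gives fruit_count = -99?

Substituting into the canopy equation gives canopy = -2*mulch_depth - 2.
So soil_moisture = -6*mulch_depth.
Substituting into the fruit_count equation gives fruit_count = 24*mulch_depth + 21.
Solve 24*mulch_depth + 21 = -99: mulch_depth = (-99 - 21) / 24 = -5.

mulch_depth = -5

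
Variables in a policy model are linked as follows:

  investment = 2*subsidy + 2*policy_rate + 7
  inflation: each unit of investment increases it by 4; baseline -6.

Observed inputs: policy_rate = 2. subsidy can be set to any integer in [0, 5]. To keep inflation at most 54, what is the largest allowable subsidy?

subsidy = 2

Substituting into the investment equation gives investment = 2*subsidy + 11.
Substituting into the inflation equation gives inflation = 8*subsidy + 38.
Require 8*subsidy + 38 ≤ 54, so subsidy ≤ 2.
The largest integer in [0, 5] satisfying this is 2.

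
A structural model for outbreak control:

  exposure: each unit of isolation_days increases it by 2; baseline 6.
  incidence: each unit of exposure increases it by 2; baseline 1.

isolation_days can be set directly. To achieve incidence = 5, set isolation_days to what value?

isolation_days = -2

Substituting into the incidence equation gives incidence = 4*isolation_days + 13.
Solve 4*isolation_days + 13 = 5: isolation_days = (5 - 13) / 4 = -2.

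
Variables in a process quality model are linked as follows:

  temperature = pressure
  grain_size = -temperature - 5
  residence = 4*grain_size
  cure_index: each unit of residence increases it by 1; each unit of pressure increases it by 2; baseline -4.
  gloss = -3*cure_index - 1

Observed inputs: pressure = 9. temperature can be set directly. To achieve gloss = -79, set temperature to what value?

temperature = -8

Intervening on temperature fixes its value directly, overriding its dependence on pressure.
Substituting into the residence equation gives residence = -4*temperature - 20.
Substituting into the cure_index equation gives cure_index = -4*temperature - 6.
Substituting into the gloss equation gives gloss = 12*temperature + 17.
Solve 12*temperature + 17 = -79: temperature = (-79 - 17) / 12 = -8.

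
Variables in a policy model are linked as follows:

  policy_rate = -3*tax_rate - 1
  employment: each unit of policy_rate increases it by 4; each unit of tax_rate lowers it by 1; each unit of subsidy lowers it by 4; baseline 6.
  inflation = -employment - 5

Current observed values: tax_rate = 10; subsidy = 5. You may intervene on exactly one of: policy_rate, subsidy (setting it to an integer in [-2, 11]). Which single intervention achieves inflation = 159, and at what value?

set subsidy = 9

Intervening on policy_rate: inflation = -4*policy_rate + 19. Reaching 159 requires policy_rate = -35, outside [-2, 11].
Intervening on subsidy: with other inputs at their observed values, inflation = 4*subsidy + 123. Solving for 159 gives subsidy = 9, within [-2, 11].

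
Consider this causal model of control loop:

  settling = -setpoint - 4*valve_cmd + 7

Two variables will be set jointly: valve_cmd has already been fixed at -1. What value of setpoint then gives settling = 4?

With valve_cmd held at -1:
Substituting into the settling equation gives settling = -setpoint + 11.
Solve -setpoint + 11 = 4: setpoint = (4 - 11) / -1 = 7.

setpoint = 7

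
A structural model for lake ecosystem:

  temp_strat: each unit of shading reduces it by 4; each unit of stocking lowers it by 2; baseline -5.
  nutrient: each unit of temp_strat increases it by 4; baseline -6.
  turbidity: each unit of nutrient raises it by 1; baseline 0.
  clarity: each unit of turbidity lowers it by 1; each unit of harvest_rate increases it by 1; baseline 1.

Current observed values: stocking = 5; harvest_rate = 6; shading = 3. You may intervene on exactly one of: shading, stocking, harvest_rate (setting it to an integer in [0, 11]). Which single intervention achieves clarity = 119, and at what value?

set harvest_rate = 4

Intervening on shading: clarity = 16*shading + 73. Reaching 119 requires shading = 23/8, not an integer.
Intervening on stocking: clarity = 8*stocking + 81. Reaching 119 requires stocking = 19/4, not an integer.
Intervening on harvest_rate: with other inputs at their observed values, clarity = harvest_rate + 115. Solving for 119 gives harvest_rate = 4, within [0, 11].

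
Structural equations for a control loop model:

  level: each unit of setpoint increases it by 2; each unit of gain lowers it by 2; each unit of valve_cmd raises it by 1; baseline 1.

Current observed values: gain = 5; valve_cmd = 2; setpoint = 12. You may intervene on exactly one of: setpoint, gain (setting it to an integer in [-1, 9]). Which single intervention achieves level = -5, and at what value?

Intervening on setpoint: with other inputs at their observed values, level = 2*setpoint - 7. Solving for -5 gives setpoint = 1, within [-1, 9].
Intervening on gain: level = -2*gain + 27. Reaching -5 requires gain = 16, outside [-1, 9].

set setpoint = 1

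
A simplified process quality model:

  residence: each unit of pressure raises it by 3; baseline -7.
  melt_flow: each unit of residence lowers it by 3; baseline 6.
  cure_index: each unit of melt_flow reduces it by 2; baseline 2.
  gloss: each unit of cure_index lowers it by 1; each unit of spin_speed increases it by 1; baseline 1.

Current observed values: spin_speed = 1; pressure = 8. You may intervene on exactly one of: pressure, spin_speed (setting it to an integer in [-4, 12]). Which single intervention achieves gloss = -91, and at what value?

Intervening on pressure: gloss = -18*pressure + 54. Reaching -91 requires pressure = 145/18, not an integer.
Intervening on spin_speed: with other inputs at their observed values, gloss = spin_speed - 91. Solving for -91 gives spin_speed = 0, within [-4, 12].

set spin_speed = 0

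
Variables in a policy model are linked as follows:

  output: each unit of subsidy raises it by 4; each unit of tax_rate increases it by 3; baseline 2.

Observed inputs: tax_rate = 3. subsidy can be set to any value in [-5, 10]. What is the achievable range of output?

-9 to 51

Substituting into the output equation gives output = 4*subsidy + 11.
Linear in subsidy, so extremes are at the endpoints: subsidy = -5 gives output = -9; subsidy = 10 gives output = 51.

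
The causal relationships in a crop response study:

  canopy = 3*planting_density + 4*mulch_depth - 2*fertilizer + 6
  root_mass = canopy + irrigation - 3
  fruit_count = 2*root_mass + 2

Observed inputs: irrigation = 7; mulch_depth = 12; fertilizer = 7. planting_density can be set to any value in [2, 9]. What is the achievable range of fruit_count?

Substituting into the canopy equation gives canopy = 3*planting_density + 40.
Substituting into the root_mass equation gives root_mass = 3*planting_density + 44.
So fruit_count = 6*planting_density + 90.
Linear in planting_density, so extremes are at the endpoints: planting_density = 2 gives fruit_count = 102; planting_density = 9 gives fruit_count = 144.

102 to 144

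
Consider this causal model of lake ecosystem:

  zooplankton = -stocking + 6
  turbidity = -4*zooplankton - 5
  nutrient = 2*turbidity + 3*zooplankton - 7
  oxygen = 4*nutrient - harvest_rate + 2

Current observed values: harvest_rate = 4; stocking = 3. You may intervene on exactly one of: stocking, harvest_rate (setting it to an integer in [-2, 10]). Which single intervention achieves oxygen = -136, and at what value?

Intervening on stocking: oxygen = 20*stocking - 190. Reaching -136 requires stocking = 27/10, not an integer.
Intervening on harvest_rate: with other inputs at their observed values, oxygen = -harvest_rate - 126. Solving for -136 gives harvest_rate = 10, within [-2, 10].

set harvest_rate = 10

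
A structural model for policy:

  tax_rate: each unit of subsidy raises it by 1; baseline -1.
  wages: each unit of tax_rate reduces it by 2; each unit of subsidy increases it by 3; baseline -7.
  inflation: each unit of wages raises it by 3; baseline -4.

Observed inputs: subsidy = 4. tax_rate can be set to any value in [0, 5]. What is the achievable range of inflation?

-19 to 11

Intervening on tax_rate fixes its value directly, overriding its dependence on subsidy.
Substituting into the wages equation gives wages = -2*tax_rate + 5.
inflation becomes -6*tax_rate + 11.
Linear in tax_rate, so extremes are at the endpoints: tax_rate = 0 gives inflation = 11; tax_rate = 5 gives inflation = -19.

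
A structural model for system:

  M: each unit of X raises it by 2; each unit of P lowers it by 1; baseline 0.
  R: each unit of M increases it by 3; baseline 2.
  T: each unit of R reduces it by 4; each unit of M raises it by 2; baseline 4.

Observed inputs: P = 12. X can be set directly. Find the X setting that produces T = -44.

Substituting into the M equation gives M = 2*X - 12.
So R = 6*X - 34.
So T = -20*X + 116.
Solve -20*X + 116 = -44: X = (-44 - 116) / -20 = 8.

X = 8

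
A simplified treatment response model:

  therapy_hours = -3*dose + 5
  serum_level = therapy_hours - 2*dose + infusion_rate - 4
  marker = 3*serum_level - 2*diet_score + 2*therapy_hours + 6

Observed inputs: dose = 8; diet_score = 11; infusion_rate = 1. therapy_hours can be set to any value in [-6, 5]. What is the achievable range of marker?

Intervening on therapy_hours fixes its value directly, overriding its dependence on dose.
Substituting into the serum_level equation gives serum_level = therapy_hours - 19.
Substituting into the marker equation gives marker = 5*therapy_hours - 73.
Linear in therapy_hours, so extremes are at the endpoints: therapy_hours = -6 gives marker = -103; therapy_hours = 5 gives marker = -48.

-103 to -48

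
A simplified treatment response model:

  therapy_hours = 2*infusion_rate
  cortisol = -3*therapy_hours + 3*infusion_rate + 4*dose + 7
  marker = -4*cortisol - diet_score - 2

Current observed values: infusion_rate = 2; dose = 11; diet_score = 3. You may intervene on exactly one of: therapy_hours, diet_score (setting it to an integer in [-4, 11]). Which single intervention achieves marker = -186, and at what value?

Intervening on therapy_hours: marker = 12*therapy_hours - 233. Reaching -186 requires therapy_hours = 47/12, not an integer.
Intervening on diet_score: with other inputs at their observed values, marker = -diet_score - 182. Solving for -186 gives diet_score = 4, within [-4, 11].

set diet_score = 4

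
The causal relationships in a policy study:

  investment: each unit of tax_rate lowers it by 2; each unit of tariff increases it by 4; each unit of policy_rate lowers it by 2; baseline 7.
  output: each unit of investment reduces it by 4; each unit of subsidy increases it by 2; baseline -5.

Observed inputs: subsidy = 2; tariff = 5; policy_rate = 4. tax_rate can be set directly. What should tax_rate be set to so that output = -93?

Substituting into the investment equation gives investment = -2*tax_rate + 19.
So output = 8*tax_rate - 77.
Solve 8*tax_rate - 77 = -93: tax_rate = (-93 + 77) / 8 = -2.

tax_rate = -2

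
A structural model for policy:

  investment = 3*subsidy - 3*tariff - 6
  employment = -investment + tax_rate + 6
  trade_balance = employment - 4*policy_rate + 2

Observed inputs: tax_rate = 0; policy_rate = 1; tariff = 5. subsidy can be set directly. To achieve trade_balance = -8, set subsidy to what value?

Substituting into the investment equation gives investment = 3*subsidy - 21.
Substituting into the employment equation gives employment = -3*subsidy + 27.
Substituting into the trade_balance equation gives trade_balance = -3*subsidy + 25.
Solve -3*subsidy + 25 = -8: subsidy = (-8 - 25) / -3 = 11.

subsidy = 11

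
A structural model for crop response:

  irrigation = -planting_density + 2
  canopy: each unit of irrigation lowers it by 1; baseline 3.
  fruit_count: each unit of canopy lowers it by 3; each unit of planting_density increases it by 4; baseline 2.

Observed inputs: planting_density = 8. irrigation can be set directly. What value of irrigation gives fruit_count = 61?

Intervening on irrigation fixes its value directly, overriding its dependence on planting_density.
Substituting into the fruit_count equation gives fruit_count = 3*irrigation + 25.
Solve 3*irrigation + 25 = 61: irrigation = (61 - 25) / 3 = 12.

irrigation = 12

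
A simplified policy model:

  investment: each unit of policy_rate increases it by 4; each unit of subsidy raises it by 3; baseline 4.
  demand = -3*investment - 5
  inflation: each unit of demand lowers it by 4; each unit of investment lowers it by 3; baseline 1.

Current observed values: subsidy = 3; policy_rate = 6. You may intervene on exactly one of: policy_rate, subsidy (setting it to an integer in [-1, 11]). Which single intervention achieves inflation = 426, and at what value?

set policy_rate = 8

Intervening on policy_rate: with other inputs at their observed values, inflation = 36*policy_rate + 138. Solving for 426 gives policy_rate = 8, within [-1, 11].
Intervening on subsidy: inflation = 27*subsidy + 273. Reaching 426 requires subsidy = 17/3, not an integer.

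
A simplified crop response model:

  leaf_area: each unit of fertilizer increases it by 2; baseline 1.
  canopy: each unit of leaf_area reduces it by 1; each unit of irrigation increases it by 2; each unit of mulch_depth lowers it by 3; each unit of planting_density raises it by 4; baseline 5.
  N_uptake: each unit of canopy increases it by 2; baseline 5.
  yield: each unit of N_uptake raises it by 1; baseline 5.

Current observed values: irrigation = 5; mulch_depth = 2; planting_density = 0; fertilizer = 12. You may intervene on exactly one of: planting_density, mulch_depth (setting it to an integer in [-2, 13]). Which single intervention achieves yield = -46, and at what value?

Intervening on planting_density: yield = 8*planting_density - 22. Reaching -46 requires planting_density = -3, outside [-2, 13].
Intervening on mulch_depth: with other inputs at their observed values, yield = -6*mulch_depth - 10. Solving for -46 gives mulch_depth = 6, within [-2, 13].

set mulch_depth = 6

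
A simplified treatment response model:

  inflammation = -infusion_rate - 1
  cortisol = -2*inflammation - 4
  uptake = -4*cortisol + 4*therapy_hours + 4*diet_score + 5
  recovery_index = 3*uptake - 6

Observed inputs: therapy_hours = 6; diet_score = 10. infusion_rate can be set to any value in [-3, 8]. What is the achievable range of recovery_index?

Substituting into the cortisol equation gives cortisol = 2*infusion_rate - 2.
So uptake = -8*infusion_rate + 77.
recovery_index becomes -24*infusion_rate + 225.
Linear in infusion_rate, so extremes are at the endpoints: infusion_rate = -3 gives recovery_index = 297; infusion_rate = 8 gives recovery_index = 33.

33 to 297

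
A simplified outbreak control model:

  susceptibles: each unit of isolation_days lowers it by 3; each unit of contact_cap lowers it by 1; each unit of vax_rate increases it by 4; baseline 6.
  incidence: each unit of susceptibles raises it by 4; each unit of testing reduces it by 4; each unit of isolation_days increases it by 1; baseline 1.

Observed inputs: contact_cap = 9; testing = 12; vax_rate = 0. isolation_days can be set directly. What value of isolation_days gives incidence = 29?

isolation_days = -8

Substituting into the susceptibles equation gives susceptibles = -3*isolation_days - 3.
This gives incidence = -11*isolation_days - 59.
Solve -11*isolation_days - 59 = 29: isolation_days = (29 + 59) / -11 = -8.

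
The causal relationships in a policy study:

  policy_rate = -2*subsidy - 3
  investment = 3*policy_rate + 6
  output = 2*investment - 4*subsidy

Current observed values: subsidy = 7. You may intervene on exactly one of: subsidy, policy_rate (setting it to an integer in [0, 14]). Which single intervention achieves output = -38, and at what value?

Intervening on subsidy: with other inputs at their observed values, output = -16*subsidy - 6. Solving for -38 gives subsidy = 2, within [0, 14].
Intervening on policy_rate: output = 6*policy_rate - 16. Reaching -38 requires policy_rate = -11/3, not an integer.

set subsidy = 2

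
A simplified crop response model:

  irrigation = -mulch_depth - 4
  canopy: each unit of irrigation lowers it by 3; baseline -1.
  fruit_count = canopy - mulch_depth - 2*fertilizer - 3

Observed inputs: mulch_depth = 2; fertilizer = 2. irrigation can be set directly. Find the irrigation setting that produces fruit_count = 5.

Intervening on irrigation fixes its value directly, overriding its dependence on mulch_depth.
Substituting into the fruit_count equation gives fruit_count = -3*irrigation - 10.
Solve -3*irrigation - 10 = 5: irrigation = (5 + 10) / -3 = -5.

irrigation = -5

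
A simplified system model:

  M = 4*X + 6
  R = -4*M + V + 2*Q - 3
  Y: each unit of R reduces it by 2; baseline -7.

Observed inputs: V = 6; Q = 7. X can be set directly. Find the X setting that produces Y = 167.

X = 5

Substituting into the R equation gives R = -16*X - 7.
Y becomes 32*X + 7.
Solve 32*X + 7 = 167: X = (167 - 7) / 32 = 5.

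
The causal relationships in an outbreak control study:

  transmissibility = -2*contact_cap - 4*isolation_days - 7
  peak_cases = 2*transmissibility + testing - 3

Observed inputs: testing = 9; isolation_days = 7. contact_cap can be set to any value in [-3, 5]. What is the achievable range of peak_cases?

Substituting into the transmissibility equation gives transmissibility = -2*contact_cap - 35.
This gives peak_cases = -4*contact_cap - 64.
Linear in contact_cap, so extremes are at the endpoints: contact_cap = -3 gives peak_cases = -52; contact_cap = 5 gives peak_cases = -84.

-84 to -52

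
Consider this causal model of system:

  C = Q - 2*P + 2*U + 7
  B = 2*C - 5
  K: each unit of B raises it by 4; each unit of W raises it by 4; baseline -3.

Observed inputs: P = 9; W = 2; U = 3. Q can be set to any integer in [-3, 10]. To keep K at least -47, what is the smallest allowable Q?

Q = 1

Substituting into the C equation gives C = Q - 5.
B becomes 2*Q - 15.
So K = 8*Q - 55.
Require 8*Q - 55 ≥ -47, so Q ≥ 1.
The smallest integer in [-3, 10] satisfying this is 1.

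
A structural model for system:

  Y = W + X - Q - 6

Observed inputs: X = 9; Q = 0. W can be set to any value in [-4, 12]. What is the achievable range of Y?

Substituting into the Y equation gives Y = W + 3.
Linear in W, so extremes are at the endpoints: W = -4 gives Y = -1; W = 12 gives Y = 15.

-1 to 15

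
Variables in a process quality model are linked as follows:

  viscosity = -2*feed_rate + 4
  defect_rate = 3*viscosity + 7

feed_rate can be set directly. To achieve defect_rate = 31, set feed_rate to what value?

Substituting into the defect_rate equation gives defect_rate = -6*feed_rate + 19.
Solve -6*feed_rate + 19 = 31: feed_rate = (31 - 19) / -6 = -2.

feed_rate = -2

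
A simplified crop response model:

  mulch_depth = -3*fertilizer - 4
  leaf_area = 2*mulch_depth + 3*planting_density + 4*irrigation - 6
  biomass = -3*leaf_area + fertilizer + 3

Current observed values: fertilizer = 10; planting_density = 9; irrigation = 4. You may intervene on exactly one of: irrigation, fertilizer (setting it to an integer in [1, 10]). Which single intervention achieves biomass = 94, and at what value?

Intervening on irrigation: with other inputs at their observed values, biomass = -12*irrigation + 154. Solving for 94 gives irrigation = 5, within [1, 10].
Intervening on fertilizer: biomass = 19*fertilizer - 84. Reaching 94 requires fertilizer = 178/19, not an integer.

set irrigation = 5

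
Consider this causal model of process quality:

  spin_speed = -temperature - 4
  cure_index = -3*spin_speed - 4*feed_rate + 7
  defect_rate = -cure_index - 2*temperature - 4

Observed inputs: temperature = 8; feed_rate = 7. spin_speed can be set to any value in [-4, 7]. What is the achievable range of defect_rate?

-11 to 22

Intervening on spin_speed fixes its value directly, overriding its dependence on temperature.
Substituting into the cure_index equation gives cure_index = -3*spin_speed - 21.
So defect_rate = 3*spin_speed + 1.
Linear in spin_speed, so extremes are at the endpoints: spin_speed = -4 gives defect_rate = -11; spin_speed = 7 gives defect_rate = 22.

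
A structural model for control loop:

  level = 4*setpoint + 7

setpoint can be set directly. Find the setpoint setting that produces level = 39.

setpoint = 8

Solve 4*setpoint + 7 = 39: setpoint = (39 - 7) / 4 = 8.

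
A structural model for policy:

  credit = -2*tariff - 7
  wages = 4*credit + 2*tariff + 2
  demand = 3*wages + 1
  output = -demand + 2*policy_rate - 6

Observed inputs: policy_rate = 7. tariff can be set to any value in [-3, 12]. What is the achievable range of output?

31 to 301

Substituting into the wages equation gives wages = -6*tariff - 26.
So demand = -18*tariff - 77.
So output = 18*tariff + 85.
Linear in tariff, so extremes are at the endpoints: tariff = -3 gives output = 31; tariff = 12 gives output = 301.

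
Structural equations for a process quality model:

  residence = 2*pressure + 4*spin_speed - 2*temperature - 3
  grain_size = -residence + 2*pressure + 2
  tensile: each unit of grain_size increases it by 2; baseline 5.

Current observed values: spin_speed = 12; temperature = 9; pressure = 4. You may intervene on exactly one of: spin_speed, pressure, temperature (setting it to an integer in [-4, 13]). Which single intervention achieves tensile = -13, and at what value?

Intervening on spin_speed: with other inputs at their observed values, tensile = -8*spin_speed + 51. Solving for -13 gives spin_speed = 8, within [-4, 13].
Intervening on pressure: the paths from pressure to tensile cancel (net effect zero), leaving tensile = -45; -13 is unreachable this way.
Intervening on temperature: tensile = 4*temperature - 81. Reaching -13 requires temperature = 17, outside [-4, 13].

set spin_speed = 8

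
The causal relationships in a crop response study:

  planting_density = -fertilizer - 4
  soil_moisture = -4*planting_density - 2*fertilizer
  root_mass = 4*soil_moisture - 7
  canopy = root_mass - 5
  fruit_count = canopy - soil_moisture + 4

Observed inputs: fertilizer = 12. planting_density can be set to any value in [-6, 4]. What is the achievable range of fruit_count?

-128 to -8

Intervening on planting_density fixes its value directly, overriding its dependence on fertilizer.
Substituting into the soil_moisture equation gives soil_moisture = -4*planting_density - 24.
Substituting into the root_mass equation gives root_mass = -16*planting_density - 103.
Substituting into the canopy equation gives canopy = -16*planting_density - 108.
fruit_count becomes -12*planting_density - 80.
Linear in planting_density, so extremes are at the endpoints: planting_density = -6 gives fruit_count = -8; planting_density = 4 gives fruit_count = -128.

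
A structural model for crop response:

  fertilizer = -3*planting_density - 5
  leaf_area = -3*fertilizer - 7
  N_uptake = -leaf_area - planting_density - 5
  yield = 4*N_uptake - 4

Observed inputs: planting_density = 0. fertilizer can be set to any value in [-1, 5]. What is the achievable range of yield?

-8 to 64

Intervening on fertilizer fixes its value directly, overriding its dependence on planting_density.
Substituting into the N_uptake equation gives N_uptake = 3*fertilizer + 2.
Substituting into the yield equation gives yield = 12*fertilizer + 4.
Linear in fertilizer, so extremes are at the endpoints: fertilizer = -1 gives yield = -8; fertilizer = 5 gives yield = 64.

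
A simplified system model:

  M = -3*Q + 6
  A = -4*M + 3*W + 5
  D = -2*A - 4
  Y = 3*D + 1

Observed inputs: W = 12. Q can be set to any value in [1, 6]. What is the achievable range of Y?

-545 to -185

Substituting into the A equation gives A = 12*Q + 17.
This gives D = -24*Q - 38.
This gives Y = -72*Q - 113.
Linear in Q, so extremes are at the endpoints: Q = 1 gives Y = -185; Q = 6 gives Y = -545.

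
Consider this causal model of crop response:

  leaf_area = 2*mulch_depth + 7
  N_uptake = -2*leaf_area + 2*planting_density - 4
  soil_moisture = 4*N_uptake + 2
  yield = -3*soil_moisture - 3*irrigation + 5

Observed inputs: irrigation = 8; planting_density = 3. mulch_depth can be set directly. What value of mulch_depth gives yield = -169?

Substituting into the N_uptake equation gives N_uptake = -4*mulch_depth - 12.
Substituting into the soil_moisture equation gives soil_moisture = -16*mulch_depth - 46.
This gives yield = 48*mulch_depth + 119.
Solve 48*mulch_depth + 119 = -169: mulch_depth = (-169 - 119) / 48 = -6.

mulch_depth = -6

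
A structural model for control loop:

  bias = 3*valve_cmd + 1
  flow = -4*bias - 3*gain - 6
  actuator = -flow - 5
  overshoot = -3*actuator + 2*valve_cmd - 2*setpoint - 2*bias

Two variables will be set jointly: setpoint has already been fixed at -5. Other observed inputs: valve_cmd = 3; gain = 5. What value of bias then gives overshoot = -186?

bias = 11

With setpoint held at -5:
Intervening on bias fixes its value directly, overriding its dependence on valve_cmd.
Substituting into the flow equation gives flow = -4*bias - 21.
Substituting into the actuator equation gives actuator = 4*bias + 16.
Substituting into the overshoot equation gives overshoot = -14*bias - 32.
Solve -14*bias - 32 = -186: bias = (-186 + 32) / -14 = 11.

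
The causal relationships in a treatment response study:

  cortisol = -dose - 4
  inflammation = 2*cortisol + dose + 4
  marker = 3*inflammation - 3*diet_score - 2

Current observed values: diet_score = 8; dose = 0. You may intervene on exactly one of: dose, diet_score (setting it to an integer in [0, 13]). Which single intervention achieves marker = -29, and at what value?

Intervening on dose: marker = -3*dose - 38. Reaching -29 requires dose = -3, outside [0, 13].
Intervening on diet_score: with other inputs at their observed values, marker = -3*diet_score - 14. Solving for -29 gives diet_score = 5, within [0, 13].

set diet_score = 5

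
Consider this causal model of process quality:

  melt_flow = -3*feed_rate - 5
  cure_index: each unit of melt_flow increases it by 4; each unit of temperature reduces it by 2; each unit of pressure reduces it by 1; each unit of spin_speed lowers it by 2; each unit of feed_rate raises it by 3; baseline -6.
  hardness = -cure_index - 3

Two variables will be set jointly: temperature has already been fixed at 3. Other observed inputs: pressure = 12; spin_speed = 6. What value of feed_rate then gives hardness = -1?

With temperature held at 3:
Substituting into the cure_index equation gives cure_index = -9*feed_rate - 56.
Substituting into the hardness equation gives hardness = 9*feed_rate + 53.
Solve 9*feed_rate + 53 = -1: feed_rate = (-1 - 53) / 9 = -6.

feed_rate = -6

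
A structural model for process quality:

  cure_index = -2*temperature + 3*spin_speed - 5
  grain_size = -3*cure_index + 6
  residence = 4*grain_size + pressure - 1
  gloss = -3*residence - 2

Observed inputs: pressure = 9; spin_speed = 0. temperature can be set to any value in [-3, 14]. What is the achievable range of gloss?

-1286 to -62

Substituting into the cure_index equation gives cure_index = -2*temperature - 5.
This gives grain_size = 6*temperature + 21.
Substituting into the residence equation gives residence = 24*temperature + 92.
So gloss = -72*temperature - 278.
Linear in temperature, so extremes are at the endpoints: temperature = -3 gives gloss = -62; temperature = 14 gives gloss = -1286.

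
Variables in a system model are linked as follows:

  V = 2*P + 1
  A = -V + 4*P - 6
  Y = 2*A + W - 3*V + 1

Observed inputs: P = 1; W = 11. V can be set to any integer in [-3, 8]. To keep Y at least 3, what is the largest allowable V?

Intervening on V fixes its value directly, overriding its dependence on P.
Substituting into the A equation gives A = -V - 2.
This gives Y = -5*V + 8.
Require -5*V + 8 ≥ 3, so V ≤ 1.
The largest integer in [-3, 8] satisfying this is 1.

V = 1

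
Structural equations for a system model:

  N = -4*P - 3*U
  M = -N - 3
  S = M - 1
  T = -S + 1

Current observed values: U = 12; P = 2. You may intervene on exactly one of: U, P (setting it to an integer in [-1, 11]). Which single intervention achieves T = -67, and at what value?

set P = 9

Intervening on U: T = -3*U - 3. Reaching -67 requires U = 64/3, not an integer.
Intervening on P: with other inputs at their observed values, T = -4*P - 31. Solving for -67 gives P = 9, within [-1, 11].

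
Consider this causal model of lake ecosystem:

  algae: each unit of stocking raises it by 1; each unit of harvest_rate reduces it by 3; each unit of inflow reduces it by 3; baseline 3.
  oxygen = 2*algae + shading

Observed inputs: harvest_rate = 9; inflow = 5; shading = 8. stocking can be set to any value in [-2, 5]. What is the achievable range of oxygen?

-74 to -60

Substituting into the algae equation gives algae = stocking - 39.
Substituting into the oxygen equation gives oxygen = 2*stocking - 70.
Linear in stocking, so extremes are at the endpoints: stocking = -2 gives oxygen = -74; stocking = 5 gives oxygen = -60.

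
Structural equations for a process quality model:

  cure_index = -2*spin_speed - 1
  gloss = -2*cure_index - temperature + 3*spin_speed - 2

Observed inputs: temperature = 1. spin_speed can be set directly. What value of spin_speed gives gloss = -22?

spin_speed = -3

Substituting into the gloss equation gives gloss = 7*spin_speed - 1.
Solve 7*spin_speed - 1 = -22: spin_speed = (-22 + 1) / 7 = -3.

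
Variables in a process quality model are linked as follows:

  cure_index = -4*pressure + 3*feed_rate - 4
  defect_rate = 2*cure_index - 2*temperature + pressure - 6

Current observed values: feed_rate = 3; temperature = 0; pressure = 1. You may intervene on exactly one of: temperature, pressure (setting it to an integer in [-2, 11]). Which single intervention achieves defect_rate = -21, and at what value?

Intervening on temperature: with other inputs at their observed values, defect_rate = -2*temperature - 3. Solving for -21 gives temperature = 9, within [-2, 11].
Intervening on pressure: defect_rate = -7*pressure + 4. Reaching -21 requires pressure = 25/7, not an integer.

set temperature = 9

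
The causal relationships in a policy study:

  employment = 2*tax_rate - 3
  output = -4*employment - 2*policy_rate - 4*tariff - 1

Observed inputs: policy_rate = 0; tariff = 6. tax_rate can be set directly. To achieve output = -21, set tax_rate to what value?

Substituting into the output equation gives output = -8*tax_rate - 13.
Solve -8*tax_rate - 13 = -21: tax_rate = (-21 + 13) / -8 = 1.

tax_rate = 1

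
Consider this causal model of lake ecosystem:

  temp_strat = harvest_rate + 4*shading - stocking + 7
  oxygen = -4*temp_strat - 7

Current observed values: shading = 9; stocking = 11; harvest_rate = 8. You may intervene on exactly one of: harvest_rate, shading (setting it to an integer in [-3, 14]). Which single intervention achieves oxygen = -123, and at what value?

Intervening on harvest_rate: with other inputs at their observed values, oxygen = -4*harvest_rate - 135. Solving for -123 gives harvest_rate = -3, within [-3, 14].
Intervening on shading: oxygen = -16*shading - 23. Reaching -123 requires shading = 25/4, not an integer.

set harvest_rate = -3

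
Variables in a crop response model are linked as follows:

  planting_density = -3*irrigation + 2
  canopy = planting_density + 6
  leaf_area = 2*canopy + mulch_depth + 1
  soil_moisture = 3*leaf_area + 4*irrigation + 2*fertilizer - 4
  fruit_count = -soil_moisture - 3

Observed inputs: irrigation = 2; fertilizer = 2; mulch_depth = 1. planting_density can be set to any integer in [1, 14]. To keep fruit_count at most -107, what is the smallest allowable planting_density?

planting_density = 9

Intervening on planting_density fixes its value directly, overriding its dependence on irrigation.
Substituting into the leaf_area equation gives leaf_area = 2*planting_density + 14.
soil_moisture becomes 6*planting_density + 50.
This gives fruit_count = -6*planting_density - 53.
Require -6*planting_density - 53 ≤ -107, so planting_density ≥ 9.
The smallest integer in [1, 14] satisfying this is 9.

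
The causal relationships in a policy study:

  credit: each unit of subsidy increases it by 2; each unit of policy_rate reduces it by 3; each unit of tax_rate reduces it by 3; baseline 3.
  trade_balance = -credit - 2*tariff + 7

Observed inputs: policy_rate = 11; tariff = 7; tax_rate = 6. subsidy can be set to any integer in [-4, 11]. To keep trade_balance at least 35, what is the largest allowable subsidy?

Substituting into the credit equation gives credit = 2*subsidy - 48.
Substituting into the trade_balance equation gives trade_balance = -2*subsidy + 41.
Require -2*subsidy + 41 ≥ 35, so subsidy ≤ 3.
The largest integer in [-4, 11] satisfying this is 3.

subsidy = 3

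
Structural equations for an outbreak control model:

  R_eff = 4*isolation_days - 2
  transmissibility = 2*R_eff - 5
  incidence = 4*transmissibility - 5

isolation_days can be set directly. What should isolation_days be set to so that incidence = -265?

Substituting into the transmissibility equation gives transmissibility = 8*isolation_days - 9.
Substituting into the incidence equation gives incidence = 32*isolation_days - 41.
Solve 32*isolation_days - 41 = -265: isolation_days = (-265 + 41) / 32 = -7.

isolation_days = -7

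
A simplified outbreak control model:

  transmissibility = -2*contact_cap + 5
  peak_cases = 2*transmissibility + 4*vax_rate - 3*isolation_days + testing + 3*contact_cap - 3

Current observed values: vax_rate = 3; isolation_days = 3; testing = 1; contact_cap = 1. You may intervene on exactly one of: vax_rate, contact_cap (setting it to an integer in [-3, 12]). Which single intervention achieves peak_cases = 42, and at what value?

Intervening on vax_rate: with other inputs at their observed values, peak_cases = 4*vax_rate - 2. Solving for 42 gives vax_rate = 11, within [-3, 12].
Intervening on contact_cap: peak_cases = -contact_cap + 11. Reaching 42 requires contact_cap = -31, outside [-3, 12].

set vax_rate = 11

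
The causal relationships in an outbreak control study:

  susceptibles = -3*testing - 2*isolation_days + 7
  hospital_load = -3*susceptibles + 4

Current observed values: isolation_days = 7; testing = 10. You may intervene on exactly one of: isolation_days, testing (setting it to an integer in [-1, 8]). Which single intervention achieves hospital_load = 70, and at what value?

Intervening on isolation_days: hospital_load = 6*isolation_days + 73. Reaching 70 requires isolation_days = -1/2, not an integer.
Intervening on testing: with other inputs at their observed values, hospital_load = 9*testing + 25. Solving for 70 gives testing = 5, within [-1, 8].

set testing = 5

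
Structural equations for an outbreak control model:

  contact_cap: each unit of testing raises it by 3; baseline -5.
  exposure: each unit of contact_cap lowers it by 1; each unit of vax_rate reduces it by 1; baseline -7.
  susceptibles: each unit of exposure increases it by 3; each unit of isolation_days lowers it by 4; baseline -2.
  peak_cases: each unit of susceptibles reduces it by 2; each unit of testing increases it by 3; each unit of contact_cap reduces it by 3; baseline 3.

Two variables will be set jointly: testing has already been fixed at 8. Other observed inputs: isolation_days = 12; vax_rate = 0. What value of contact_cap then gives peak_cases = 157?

contact_cap = -4

With testing held at 8:
Intervening on contact_cap fixes its value directly, overriding its dependence on testing.
Substituting into the exposure equation gives exposure = -contact_cap - 7.
Substituting into the susceptibles equation gives susceptibles = -3*contact_cap - 71.
Substituting into the peak_cases equation gives peak_cases = 3*contact_cap + 169.
Solve 3*contact_cap + 169 = 157: contact_cap = (157 - 169) / 3 = -4.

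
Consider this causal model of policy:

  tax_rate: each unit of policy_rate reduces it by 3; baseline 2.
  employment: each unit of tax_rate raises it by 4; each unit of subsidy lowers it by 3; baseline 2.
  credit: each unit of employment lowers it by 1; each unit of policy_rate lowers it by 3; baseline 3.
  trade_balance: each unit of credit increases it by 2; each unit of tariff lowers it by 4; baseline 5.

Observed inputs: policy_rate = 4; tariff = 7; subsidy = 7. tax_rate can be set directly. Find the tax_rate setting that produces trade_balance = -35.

Intervening on tax_rate fixes its value directly, overriding its dependence on policy_rate.
Substituting into the employment equation gives employment = 4*tax_rate - 19.
credit becomes -4*tax_rate + 10.
This gives trade_balance = -8*tax_rate - 3.
Solve -8*tax_rate - 3 = -35: tax_rate = (-35 + 3) / -8 = 4.

tax_rate = 4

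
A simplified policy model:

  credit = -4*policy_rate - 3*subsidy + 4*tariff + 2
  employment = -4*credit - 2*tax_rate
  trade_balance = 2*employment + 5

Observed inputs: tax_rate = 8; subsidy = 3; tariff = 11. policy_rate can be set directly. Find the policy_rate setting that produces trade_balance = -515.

policy_rate = -6

Substituting into the credit equation gives credit = -4*policy_rate + 37.
employment becomes 16*policy_rate - 164.
This gives trade_balance = 32*policy_rate - 323.
Solve 32*policy_rate - 323 = -515: policy_rate = (-515 + 323) / 32 = -6.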